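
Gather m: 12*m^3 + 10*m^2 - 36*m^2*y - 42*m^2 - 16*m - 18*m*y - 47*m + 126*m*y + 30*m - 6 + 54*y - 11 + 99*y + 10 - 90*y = 12*m^3 + m^2*(-36*y - 32) + m*(108*y - 33) + 63*y - 7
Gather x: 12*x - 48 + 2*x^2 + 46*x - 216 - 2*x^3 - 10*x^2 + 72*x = -2*x^3 - 8*x^2 + 130*x - 264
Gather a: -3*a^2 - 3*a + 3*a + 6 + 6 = 12 - 3*a^2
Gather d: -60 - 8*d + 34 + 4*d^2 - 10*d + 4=4*d^2 - 18*d - 22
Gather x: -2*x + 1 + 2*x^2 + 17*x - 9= 2*x^2 + 15*x - 8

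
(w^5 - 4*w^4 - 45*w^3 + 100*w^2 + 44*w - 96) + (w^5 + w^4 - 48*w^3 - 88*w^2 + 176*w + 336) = 2*w^5 - 3*w^4 - 93*w^3 + 12*w^2 + 220*w + 240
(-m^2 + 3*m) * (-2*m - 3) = 2*m^3 - 3*m^2 - 9*m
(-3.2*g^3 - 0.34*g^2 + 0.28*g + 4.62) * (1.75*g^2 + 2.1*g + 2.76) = -5.6*g^5 - 7.315*g^4 - 9.056*g^3 + 7.7346*g^2 + 10.4748*g + 12.7512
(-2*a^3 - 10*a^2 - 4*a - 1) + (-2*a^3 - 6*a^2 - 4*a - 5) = -4*a^3 - 16*a^2 - 8*a - 6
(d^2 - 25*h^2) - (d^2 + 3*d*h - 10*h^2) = -3*d*h - 15*h^2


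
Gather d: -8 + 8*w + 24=8*w + 16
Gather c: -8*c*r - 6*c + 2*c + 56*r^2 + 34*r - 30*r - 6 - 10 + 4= c*(-8*r - 4) + 56*r^2 + 4*r - 12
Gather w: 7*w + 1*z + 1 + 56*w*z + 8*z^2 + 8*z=w*(56*z + 7) + 8*z^2 + 9*z + 1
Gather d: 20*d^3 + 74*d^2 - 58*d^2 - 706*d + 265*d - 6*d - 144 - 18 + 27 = 20*d^3 + 16*d^2 - 447*d - 135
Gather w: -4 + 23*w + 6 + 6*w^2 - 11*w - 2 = 6*w^2 + 12*w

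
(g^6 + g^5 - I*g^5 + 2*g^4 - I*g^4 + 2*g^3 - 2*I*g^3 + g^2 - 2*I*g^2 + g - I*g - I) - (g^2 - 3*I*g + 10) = g^6 + g^5 - I*g^5 + 2*g^4 - I*g^4 + 2*g^3 - 2*I*g^3 - 2*I*g^2 + g + 2*I*g - 10 - I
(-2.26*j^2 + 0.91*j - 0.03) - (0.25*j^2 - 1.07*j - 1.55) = -2.51*j^2 + 1.98*j + 1.52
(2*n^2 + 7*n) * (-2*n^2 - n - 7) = -4*n^4 - 16*n^3 - 21*n^2 - 49*n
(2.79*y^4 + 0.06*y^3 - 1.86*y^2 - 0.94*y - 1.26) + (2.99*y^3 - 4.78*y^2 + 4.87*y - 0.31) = 2.79*y^4 + 3.05*y^3 - 6.64*y^2 + 3.93*y - 1.57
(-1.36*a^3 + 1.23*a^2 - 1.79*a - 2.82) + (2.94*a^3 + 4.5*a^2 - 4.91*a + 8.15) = 1.58*a^3 + 5.73*a^2 - 6.7*a + 5.33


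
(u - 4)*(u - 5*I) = u^2 - 4*u - 5*I*u + 20*I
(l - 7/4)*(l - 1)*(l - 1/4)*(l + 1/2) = l^4 - 5*l^3/2 + 15*l^2/16 + 25*l/32 - 7/32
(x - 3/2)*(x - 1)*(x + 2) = x^3 - x^2/2 - 7*x/2 + 3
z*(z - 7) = z^2 - 7*z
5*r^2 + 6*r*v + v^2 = (r + v)*(5*r + v)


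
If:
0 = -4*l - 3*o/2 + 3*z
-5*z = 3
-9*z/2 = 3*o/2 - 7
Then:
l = -23/8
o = 97/15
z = -3/5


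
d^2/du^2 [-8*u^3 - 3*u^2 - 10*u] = -48*u - 6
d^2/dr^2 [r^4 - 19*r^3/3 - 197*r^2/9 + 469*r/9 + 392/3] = 12*r^2 - 38*r - 394/9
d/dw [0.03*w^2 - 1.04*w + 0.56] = 0.06*w - 1.04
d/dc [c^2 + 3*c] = 2*c + 3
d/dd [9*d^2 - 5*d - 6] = 18*d - 5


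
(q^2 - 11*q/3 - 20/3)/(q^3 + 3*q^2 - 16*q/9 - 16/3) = 3*(q - 5)/(3*q^2 + 5*q - 12)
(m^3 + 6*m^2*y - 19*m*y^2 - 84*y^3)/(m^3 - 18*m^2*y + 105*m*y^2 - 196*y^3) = (m^2 + 10*m*y + 21*y^2)/(m^2 - 14*m*y + 49*y^2)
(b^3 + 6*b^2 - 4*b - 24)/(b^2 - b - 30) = (-b^3 - 6*b^2 + 4*b + 24)/(-b^2 + b + 30)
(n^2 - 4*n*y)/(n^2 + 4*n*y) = (n - 4*y)/(n + 4*y)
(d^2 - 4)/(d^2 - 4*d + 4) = (d + 2)/(d - 2)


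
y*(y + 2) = y^2 + 2*y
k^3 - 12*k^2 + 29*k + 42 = (k - 7)*(k - 6)*(k + 1)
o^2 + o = o*(o + 1)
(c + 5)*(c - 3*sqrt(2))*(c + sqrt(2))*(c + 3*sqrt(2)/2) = c^4 - sqrt(2)*c^3/2 + 5*c^3 - 12*c^2 - 5*sqrt(2)*c^2/2 - 60*c - 9*sqrt(2)*c - 45*sqrt(2)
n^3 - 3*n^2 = n^2*(n - 3)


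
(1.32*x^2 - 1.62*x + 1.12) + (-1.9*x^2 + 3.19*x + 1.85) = -0.58*x^2 + 1.57*x + 2.97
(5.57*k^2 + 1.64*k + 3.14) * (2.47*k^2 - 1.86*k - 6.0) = 13.7579*k^4 - 6.3094*k^3 - 28.7146*k^2 - 15.6804*k - 18.84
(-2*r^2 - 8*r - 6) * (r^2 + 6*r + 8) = -2*r^4 - 20*r^3 - 70*r^2 - 100*r - 48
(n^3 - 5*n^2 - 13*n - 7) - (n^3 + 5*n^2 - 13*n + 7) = -10*n^2 - 14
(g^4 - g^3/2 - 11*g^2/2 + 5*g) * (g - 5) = g^5 - 11*g^4/2 - 3*g^3 + 65*g^2/2 - 25*g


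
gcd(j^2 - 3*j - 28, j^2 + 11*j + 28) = j + 4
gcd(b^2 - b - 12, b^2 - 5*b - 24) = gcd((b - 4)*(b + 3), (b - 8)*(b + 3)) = b + 3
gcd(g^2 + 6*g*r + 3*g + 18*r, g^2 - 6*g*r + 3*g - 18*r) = g + 3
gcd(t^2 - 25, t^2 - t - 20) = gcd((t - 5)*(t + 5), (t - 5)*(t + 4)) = t - 5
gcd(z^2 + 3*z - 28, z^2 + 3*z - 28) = z^2 + 3*z - 28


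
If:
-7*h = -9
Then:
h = 9/7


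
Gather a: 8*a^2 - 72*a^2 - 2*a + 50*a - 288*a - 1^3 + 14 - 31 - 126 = -64*a^2 - 240*a - 144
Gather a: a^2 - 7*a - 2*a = a^2 - 9*a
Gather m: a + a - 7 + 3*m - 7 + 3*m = 2*a + 6*m - 14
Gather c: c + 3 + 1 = c + 4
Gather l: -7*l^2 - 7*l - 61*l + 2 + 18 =-7*l^2 - 68*l + 20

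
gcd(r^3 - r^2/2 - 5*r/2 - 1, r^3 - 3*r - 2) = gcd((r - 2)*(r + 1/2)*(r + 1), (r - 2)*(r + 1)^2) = r^2 - r - 2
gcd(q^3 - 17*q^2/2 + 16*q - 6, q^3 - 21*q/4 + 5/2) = q^2 - 5*q/2 + 1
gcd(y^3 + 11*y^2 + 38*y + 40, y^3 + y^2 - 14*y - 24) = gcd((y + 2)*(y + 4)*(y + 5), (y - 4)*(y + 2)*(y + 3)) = y + 2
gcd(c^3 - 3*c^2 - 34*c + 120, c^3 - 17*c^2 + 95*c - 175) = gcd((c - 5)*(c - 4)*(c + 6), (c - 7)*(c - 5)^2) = c - 5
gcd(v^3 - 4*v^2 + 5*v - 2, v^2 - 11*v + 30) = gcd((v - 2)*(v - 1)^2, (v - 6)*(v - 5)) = 1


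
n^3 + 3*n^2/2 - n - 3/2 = (n - 1)*(n + 1)*(n + 3/2)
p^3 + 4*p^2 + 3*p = p*(p + 1)*(p + 3)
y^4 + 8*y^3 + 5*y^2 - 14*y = y*(y - 1)*(y + 2)*(y + 7)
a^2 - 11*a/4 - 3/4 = (a - 3)*(a + 1/4)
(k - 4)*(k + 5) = k^2 + k - 20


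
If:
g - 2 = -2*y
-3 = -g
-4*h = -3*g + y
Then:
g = 3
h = 19/8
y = -1/2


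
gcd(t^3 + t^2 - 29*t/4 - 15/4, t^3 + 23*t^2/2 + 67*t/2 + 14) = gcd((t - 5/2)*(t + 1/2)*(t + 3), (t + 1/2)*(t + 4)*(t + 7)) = t + 1/2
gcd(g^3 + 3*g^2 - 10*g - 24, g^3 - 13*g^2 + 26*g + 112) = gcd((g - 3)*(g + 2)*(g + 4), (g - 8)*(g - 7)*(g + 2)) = g + 2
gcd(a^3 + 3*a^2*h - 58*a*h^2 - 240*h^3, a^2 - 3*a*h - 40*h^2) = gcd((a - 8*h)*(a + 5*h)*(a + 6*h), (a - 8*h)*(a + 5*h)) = a^2 - 3*a*h - 40*h^2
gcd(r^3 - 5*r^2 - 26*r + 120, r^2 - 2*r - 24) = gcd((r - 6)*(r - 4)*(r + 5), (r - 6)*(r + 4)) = r - 6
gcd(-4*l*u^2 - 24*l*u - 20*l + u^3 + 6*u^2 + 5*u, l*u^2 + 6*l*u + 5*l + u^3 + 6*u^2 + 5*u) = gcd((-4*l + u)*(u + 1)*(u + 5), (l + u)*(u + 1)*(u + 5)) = u^2 + 6*u + 5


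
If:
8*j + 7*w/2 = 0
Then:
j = -7*w/16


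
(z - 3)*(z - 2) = z^2 - 5*z + 6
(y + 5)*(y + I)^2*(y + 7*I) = y^4 + 5*y^3 + 9*I*y^3 - 15*y^2 + 45*I*y^2 - 75*y - 7*I*y - 35*I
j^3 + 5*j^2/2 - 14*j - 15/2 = (j - 3)*(j + 1/2)*(j + 5)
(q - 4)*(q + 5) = q^2 + q - 20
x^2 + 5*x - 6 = (x - 1)*(x + 6)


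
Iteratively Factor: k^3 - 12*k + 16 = (k + 4)*(k^2 - 4*k + 4) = (k - 2)*(k + 4)*(k - 2)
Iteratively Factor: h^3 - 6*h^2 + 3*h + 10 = (h - 2)*(h^2 - 4*h - 5) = (h - 2)*(h + 1)*(h - 5)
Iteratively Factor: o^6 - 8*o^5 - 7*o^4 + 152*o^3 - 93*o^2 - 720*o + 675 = (o - 1)*(o^5 - 7*o^4 - 14*o^3 + 138*o^2 + 45*o - 675) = (o - 1)*(o + 3)*(o^4 - 10*o^3 + 16*o^2 + 90*o - 225) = (o - 1)*(o + 3)^2*(o^3 - 13*o^2 + 55*o - 75) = (o - 5)*(o - 1)*(o + 3)^2*(o^2 - 8*o + 15) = (o - 5)^2*(o - 1)*(o + 3)^2*(o - 3)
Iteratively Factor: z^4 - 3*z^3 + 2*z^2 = (z - 1)*(z^3 - 2*z^2) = z*(z - 1)*(z^2 - 2*z) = z*(z - 2)*(z - 1)*(z)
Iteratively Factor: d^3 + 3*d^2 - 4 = (d - 1)*(d^2 + 4*d + 4) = (d - 1)*(d + 2)*(d + 2)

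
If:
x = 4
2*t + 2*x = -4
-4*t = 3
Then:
No Solution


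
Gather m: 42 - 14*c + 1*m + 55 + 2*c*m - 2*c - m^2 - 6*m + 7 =-16*c - m^2 + m*(2*c - 5) + 104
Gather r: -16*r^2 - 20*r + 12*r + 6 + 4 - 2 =-16*r^2 - 8*r + 8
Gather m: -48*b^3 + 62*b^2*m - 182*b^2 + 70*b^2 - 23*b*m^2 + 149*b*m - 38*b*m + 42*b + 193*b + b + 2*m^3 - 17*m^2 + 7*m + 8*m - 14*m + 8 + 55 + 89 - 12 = -48*b^3 - 112*b^2 + 236*b + 2*m^3 + m^2*(-23*b - 17) + m*(62*b^2 + 111*b + 1) + 140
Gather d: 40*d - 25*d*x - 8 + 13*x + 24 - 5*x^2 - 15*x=d*(40 - 25*x) - 5*x^2 - 2*x + 16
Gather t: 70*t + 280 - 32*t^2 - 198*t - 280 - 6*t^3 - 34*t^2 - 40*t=-6*t^3 - 66*t^2 - 168*t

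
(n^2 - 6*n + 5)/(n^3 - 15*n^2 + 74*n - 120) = (n - 1)/(n^2 - 10*n + 24)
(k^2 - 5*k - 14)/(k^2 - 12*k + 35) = (k + 2)/(k - 5)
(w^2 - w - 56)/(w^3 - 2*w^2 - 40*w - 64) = (w + 7)/(w^2 + 6*w + 8)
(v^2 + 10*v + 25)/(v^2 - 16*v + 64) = (v^2 + 10*v + 25)/(v^2 - 16*v + 64)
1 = 1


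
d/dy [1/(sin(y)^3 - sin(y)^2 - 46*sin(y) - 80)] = (-3*sin(y)^2 + 2*sin(y) + 46)*cos(y)/(-sin(y)^3 + sin(y)^2 + 46*sin(y) + 80)^2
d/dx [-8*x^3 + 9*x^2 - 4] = 6*x*(3 - 4*x)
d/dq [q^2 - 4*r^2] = 2*q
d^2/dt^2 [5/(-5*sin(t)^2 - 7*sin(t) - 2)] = 5*(100*sin(t)^3 + 5*sin(t)^2 - 146*sin(t) - 78)/((sin(t) + 1)^2*(5*sin(t) + 2)^3)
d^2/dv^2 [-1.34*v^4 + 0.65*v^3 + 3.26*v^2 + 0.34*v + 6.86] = -16.08*v^2 + 3.9*v + 6.52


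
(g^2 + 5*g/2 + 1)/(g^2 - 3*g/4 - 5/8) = 4*(g + 2)/(4*g - 5)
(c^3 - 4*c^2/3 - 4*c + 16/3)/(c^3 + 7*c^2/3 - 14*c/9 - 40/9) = 3*(c - 2)/(3*c + 5)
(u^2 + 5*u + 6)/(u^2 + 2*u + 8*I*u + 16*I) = (u + 3)/(u + 8*I)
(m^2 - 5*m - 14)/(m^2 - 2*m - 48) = (-m^2 + 5*m + 14)/(-m^2 + 2*m + 48)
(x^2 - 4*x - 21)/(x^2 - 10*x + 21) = (x + 3)/(x - 3)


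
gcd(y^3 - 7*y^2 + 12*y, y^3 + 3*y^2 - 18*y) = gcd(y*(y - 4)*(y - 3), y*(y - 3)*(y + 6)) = y^2 - 3*y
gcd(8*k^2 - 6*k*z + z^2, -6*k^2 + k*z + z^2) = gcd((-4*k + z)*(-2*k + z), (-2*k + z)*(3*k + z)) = -2*k + z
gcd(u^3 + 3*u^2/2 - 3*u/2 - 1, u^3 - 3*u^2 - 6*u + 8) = u^2 + u - 2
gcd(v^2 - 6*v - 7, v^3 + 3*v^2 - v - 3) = v + 1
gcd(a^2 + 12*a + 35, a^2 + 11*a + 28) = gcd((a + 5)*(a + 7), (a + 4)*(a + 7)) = a + 7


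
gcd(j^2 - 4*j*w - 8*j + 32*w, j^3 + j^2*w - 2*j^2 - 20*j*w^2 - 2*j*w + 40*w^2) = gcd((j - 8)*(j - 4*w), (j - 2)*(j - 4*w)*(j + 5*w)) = -j + 4*w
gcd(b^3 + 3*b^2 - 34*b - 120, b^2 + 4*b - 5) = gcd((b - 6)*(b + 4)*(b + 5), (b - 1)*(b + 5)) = b + 5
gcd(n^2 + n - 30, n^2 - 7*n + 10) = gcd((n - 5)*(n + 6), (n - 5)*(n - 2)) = n - 5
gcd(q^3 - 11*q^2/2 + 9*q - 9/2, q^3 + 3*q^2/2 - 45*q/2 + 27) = q^2 - 9*q/2 + 9/2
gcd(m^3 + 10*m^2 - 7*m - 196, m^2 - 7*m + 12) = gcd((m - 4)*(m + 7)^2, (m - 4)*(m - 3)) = m - 4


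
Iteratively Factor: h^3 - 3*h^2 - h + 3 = (h - 1)*(h^2 - 2*h - 3) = (h - 3)*(h - 1)*(h + 1)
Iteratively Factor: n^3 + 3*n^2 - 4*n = (n)*(n^2 + 3*n - 4) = n*(n - 1)*(n + 4)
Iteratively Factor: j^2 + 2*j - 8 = (j - 2)*(j + 4)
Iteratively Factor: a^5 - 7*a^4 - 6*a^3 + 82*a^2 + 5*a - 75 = (a - 1)*(a^4 - 6*a^3 - 12*a^2 + 70*a + 75) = (a - 1)*(a + 1)*(a^3 - 7*a^2 - 5*a + 75) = (a - 1)*(a + 1)*(a + 3)*(a^2 - 10*a + 25) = (a - 5)*(a - 1)*(a + 1)*(a + 3)*(a - 5)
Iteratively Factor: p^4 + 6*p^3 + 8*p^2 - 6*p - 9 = (p + 1)*(p^3 + 5*p^2 + 3*p - 9) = (p - 1)*(p + 1)*(p^2 + 6*p + 9) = (p - 1)*(p + 1)*(p + 3)*(p + 3)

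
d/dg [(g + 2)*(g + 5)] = 2*g + 7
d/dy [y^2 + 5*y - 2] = 2*y + 5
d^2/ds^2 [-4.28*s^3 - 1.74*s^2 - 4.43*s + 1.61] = -25.68*s - 3.48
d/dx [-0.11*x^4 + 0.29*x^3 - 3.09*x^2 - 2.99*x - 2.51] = -0.44*x^3 + 0.87*x^2 - 6.18*x - 2.99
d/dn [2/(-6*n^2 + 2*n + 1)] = 4*(6*n - 1)/(-6*n^2 + 2*n + 1)^2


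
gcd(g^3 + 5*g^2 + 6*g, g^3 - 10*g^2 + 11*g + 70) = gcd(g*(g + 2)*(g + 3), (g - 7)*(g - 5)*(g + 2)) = g + 2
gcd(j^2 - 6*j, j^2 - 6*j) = j^2 - 6*j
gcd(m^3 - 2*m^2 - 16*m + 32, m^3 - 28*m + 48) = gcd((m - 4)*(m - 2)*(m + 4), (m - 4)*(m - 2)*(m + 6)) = m^2 - 6*m + 8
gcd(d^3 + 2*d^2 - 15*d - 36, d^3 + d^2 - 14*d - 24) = d^2 - d - 12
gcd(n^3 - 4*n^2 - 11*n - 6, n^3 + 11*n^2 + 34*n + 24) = n + 1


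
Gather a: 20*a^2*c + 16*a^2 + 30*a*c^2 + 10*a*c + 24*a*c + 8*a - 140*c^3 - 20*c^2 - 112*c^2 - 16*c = a^2*(20*c + 16) + a*(30*c^2 + 34*c + 8) - 140*c^3 - 132*c^2 - 16*c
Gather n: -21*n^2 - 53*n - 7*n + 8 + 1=-21*n^2 - 60*n + 9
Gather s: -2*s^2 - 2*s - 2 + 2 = -2*s^2 - 2*s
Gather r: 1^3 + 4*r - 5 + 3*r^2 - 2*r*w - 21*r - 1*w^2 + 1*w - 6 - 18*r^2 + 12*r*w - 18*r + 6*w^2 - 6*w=-15*r^2 + r*(10*w - 35) + 5*w^2 - 5*w - 10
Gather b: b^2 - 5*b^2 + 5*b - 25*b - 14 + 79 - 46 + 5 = -4*b^2 - 20*b + 24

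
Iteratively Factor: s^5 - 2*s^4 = (s)*(s^4 - 2*s^3) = s^2*(s^3 - 2*s^2) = s^3*(s^2 - 2*s) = s^3*(s - 2)*(s)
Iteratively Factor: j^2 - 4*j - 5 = (j + 1)*(j - 5)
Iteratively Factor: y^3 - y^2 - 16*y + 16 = (y - 4)*(y^2 + 3*y - 4) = (y - 4)*(y - 1)*(y + 4)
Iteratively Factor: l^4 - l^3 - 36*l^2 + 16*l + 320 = (l + 4)*(l^3 - 5*l^2 - 16*l + 80) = (l + 4)^2*(l^2 - 9*l + 20) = (l - 5)*(l + 4)^2*(l - 4)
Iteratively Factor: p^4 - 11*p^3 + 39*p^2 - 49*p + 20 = (p - 1)*(p^3 - 10*p^2 + 29*p - 20) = (p - 1)^2*(p^2 - 9*p + 20) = (p - 4)*(p - 1)^2*(p - 5)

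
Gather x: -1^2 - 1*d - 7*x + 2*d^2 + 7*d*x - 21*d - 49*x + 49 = 2*d^2 - 22*d + x*(7*d - 56) + 48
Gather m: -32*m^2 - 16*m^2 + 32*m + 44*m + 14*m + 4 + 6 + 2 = -48*m^2 + 90*m + 12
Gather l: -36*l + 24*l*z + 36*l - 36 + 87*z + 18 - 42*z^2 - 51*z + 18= 24*l*z - 42*z^2 + 36*z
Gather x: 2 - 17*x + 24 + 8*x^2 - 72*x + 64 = 8*x^2 - 89*x + 90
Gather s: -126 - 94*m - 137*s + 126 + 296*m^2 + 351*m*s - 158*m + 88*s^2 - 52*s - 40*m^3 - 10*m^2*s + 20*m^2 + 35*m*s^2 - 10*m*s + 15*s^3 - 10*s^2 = -40*m^3 + 316*m^2 - 252*m + 15*s^3 + s^2*(35*m + 78) + s*(-10*m^2 + 341*m - 189)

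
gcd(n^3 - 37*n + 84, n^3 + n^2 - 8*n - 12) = n - 3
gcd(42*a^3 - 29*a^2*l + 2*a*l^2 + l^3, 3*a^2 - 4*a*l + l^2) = 3*a - l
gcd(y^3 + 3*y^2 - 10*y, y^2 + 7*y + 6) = 1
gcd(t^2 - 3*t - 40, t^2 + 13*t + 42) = 1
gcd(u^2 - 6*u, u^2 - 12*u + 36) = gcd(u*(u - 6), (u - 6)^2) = u - 6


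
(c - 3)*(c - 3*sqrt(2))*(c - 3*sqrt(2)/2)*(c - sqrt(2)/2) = c^4 - 5*sqrt(2)*c^3 - 3*c^3 + 27*c^2/2 + 15*sqrt(2)*c^2 - 81*c/2 - 9*sqrt(2)*c/2 + 27*sqrt(2)/2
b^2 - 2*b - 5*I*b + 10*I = (b - 2)*(b - 5*I)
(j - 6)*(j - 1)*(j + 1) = j^3 - 6*j^2 - j + 6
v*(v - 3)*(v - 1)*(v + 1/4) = v^4 - 15*v^3/4 + 2*v^2 + 3*v/4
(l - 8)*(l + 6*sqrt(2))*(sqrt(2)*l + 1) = sqrt(2)*l^3 - 8*sqrt(2)*l^2 + 13*l^2 - 104*l + 6*sqrt(2)*l - 48*sqrt(2)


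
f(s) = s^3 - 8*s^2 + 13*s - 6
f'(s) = 3*s^2 - 16*s + 13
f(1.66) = -1.89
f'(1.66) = -5.29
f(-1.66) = -54.20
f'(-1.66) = 47.83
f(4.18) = -18.40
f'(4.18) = -1.46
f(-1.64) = -53.25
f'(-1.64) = 47.31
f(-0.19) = -8.77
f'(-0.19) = 16.15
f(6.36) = 10.34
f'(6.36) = 32.59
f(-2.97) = -141.38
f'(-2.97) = 86.98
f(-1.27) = -37.46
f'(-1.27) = 38.16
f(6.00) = 0.00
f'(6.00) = 25.00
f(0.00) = -6.00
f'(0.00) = 13.00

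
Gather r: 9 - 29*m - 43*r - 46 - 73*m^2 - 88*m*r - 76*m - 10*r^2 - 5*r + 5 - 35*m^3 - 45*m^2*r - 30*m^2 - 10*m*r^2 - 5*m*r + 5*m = -35*m^3 - 103*m^2 - 100*m + r^2*(-10*m - 10) + r*(-45*m^2 - 93*m - 48) - 32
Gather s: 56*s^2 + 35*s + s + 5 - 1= 56*s^2 + 36*s + 4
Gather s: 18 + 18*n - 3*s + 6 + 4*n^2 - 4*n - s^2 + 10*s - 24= 4*n^2 + 14*n - s^2 + 7*s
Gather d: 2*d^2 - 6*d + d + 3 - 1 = 2*d^2 - 5*d + 2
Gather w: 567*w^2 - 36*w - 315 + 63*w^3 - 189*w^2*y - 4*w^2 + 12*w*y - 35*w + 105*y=63*w^3 + w^2*(563 - 189*y) + w*(12*y - 71) + 105*y - 315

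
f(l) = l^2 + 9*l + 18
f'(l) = 2*l + 9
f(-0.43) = 14.31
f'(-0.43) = 8.14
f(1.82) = 37.69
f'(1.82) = 12.64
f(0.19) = 19.75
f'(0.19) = 9.38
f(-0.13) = 16.85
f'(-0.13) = 8.74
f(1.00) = 28.00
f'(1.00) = 11.00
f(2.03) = 40.39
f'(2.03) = 13.06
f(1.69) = 36.07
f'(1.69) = 12.38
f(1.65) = 35.57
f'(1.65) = 12.30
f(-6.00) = 0.00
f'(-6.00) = -3.00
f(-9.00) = 18.00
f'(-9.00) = -9.00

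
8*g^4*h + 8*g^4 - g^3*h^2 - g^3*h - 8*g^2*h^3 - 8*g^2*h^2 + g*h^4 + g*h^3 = (-8*g + h)*(-g + h)*(g + h)*(g*h + g)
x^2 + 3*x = x*(x + 3)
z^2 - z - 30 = (z - 6)*(z + 5)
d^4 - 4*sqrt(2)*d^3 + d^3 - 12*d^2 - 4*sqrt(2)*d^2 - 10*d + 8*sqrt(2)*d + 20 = (d - 1)*(d + 2)*(d - 5*sqrt(2))*(d + sqrt(2))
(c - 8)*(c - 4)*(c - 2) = c^3 - 14*c^2 + 56*c - 64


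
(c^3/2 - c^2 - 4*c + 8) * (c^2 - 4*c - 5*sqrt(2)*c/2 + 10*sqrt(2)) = c^5/2 - 3*c^4 - 5*sqrt(2)*c^4/4 + 15*sqrt(2)*c^3/2 + 24*c^2 - 60*sqrt(2)*c - 32*c + 80*sqrt(2)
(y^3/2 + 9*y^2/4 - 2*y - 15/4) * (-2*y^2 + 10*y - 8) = -y^5 + y^4/2 + 45*y^3/2 - 61*y^2/2 - 43*y/2 + 30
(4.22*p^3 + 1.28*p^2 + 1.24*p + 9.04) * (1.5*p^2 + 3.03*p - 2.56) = 6.33*p^5 + 14.7066*p^4 - 5.0648*p^3 + 14.0404*p^2 + 24.2168*p - 23.1424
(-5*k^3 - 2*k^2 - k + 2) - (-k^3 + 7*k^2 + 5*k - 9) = -4*k^3 - 9*k^2 - 6*k + 11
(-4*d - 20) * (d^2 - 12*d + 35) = -4*d^3 + 28*d^2 + 100*d - 700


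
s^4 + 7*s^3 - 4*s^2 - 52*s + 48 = (s - 2)*(s - 1)*(s + 4)*(s + 6)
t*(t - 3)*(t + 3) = t^3 - 9*t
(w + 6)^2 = w^2 + 12*w + 36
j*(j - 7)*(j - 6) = j^3 - 13*j^2 + 42*j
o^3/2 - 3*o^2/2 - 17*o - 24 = (o/2 + 1)*(o - 8)*(o + 3)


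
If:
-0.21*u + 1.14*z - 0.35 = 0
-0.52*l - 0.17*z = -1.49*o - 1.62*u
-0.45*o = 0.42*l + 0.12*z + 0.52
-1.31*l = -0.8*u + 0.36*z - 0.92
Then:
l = 4.49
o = -5.76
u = 6.91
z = 1.58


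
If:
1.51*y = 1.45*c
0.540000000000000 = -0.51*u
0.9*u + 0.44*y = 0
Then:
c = 2.26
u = -1.06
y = 2.17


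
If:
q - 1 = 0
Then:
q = 1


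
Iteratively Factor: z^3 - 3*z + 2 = (z + 2)*(z^2 - 2*z + 1) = (z - 1)*(z + 2)*(z - 1)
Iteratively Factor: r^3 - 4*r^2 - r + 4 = (r + 1)*(r^2 - 5*r + 4) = (r - 1)*(r + 1)*(r - 4)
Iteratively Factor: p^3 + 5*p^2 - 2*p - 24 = (p + 3)*(p^2 + 2*p - 8) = (p - 2)*(p + 3)*(p + 4)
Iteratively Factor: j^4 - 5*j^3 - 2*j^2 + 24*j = (j)*(j^3 - 5*j^2 - 2*j + 24) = j*(j + 2)*(j^2 - 7*j + 12) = j*(j - 4)*(j + 2)*(j - 3)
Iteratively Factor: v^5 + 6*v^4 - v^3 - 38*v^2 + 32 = (v + 4)*(v^4 + 2*v^3 - 9*v^2 - 2*v + 8) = (v - 1)*(v + 4)*(v^3 + 3*v^2 - 6*v - 8) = (v - 2)*(v - 1)*(v + 4)*(v^2 + 5*v + 4) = (v - 2)*(v - 1)*(v + 4)^2*(v + 1)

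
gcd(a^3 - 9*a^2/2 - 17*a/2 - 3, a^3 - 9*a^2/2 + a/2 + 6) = a + 1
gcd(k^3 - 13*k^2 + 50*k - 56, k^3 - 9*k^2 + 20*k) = k - 4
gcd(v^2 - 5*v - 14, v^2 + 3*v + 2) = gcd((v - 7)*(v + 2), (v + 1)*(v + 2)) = v + 2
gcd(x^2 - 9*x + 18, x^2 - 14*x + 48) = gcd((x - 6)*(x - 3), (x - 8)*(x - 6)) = x - 6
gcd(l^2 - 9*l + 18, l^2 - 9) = l - 3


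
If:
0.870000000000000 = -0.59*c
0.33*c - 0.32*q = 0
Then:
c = -1.47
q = -1.52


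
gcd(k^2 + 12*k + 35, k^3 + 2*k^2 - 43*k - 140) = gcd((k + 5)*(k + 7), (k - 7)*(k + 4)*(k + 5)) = k + 5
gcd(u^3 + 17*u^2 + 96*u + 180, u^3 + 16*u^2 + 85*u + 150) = u^2 + 11*u + 30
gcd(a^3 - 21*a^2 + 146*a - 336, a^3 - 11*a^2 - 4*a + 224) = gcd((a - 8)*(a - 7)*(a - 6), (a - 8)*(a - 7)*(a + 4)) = a^2 - 15*a + 56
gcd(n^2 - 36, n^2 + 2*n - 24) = n + 6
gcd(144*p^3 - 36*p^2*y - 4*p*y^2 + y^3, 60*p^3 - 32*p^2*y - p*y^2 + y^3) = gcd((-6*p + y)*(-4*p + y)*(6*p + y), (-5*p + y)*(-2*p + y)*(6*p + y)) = 6*p + y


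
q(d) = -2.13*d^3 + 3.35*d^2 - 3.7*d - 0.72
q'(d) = -6.39*d^2 + 6.7*d - 3.7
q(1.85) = -9.59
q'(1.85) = -13.17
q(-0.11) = -0.27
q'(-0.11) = -4.51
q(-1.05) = 9.32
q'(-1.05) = -17.78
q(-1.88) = 32.23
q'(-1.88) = -38.88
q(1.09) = -3.53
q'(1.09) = -3.99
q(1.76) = -8.47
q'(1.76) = -11.70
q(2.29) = -17.20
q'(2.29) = -21.87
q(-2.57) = 67.07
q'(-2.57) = -63.12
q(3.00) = -39.18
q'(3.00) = -41.11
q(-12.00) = 4206.72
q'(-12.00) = -1004.26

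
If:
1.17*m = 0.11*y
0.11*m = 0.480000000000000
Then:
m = 4.36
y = 46.41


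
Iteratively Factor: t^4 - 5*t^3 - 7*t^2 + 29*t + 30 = (t + 2)*(t^3 - 7*t^2 + 7*t + 15) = (t + 1)*(t + 2)*(t^2 - 8*t + 15) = (t - 5)*(t + 1)*(t + 2)*(t - 3)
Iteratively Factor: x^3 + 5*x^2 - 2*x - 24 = (x + 4)*(x^2 + x - 6) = (x - 2)*(x + 4)*(x + 3)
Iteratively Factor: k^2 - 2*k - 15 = (k + 3)*(k - 5)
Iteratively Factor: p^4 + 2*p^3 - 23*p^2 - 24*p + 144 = (p - 3)*(p^3 + 5*p^2 - 8*p - 48) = (p - 3)*(p + 4)*(p^2 + p - 12) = (p - 3)*(p + 4)^2*(p - 3)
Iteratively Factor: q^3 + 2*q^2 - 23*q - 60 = (q - 5)*(q^2 + 7*q + 12) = (q - 5)*(q + 3)*(q + 4)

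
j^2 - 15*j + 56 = (j - 8)*(j - 7)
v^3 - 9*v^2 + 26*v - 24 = (v - 4)*(v - 3)*(v - 2)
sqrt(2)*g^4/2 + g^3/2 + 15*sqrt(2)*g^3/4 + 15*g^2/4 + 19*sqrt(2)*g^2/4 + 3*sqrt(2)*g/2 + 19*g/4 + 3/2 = (g/2 + 1/2)*(g + 1/2)*(g + 6)*(sqrt(2)*g + 1)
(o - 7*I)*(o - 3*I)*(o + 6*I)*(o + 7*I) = o^4 + 3*I*o^3 + 67*o^2 + 147*I*o + 882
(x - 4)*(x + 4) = x^2 - 16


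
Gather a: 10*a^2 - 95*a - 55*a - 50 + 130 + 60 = 10*a^2 - 150*a + 140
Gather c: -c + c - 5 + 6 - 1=0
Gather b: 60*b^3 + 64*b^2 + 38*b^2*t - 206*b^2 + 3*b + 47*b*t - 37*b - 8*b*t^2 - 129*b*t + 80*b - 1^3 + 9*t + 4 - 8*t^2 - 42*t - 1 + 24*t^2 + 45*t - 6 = 60*b^3 + b^2*(38*t - 142) + b*(-8*t^2 - 82*t + 46) + 16*t^2 + 12*t - 4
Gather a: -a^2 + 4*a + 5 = -a^2 + 4*a + 5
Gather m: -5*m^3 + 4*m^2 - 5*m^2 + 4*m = -5*m^3 - m^2 + 4*m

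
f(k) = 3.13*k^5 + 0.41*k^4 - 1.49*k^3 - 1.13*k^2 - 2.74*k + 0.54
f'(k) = 15.65*k^4 + 1.64*k^3 - 4.47*k^2 - 2.26*k - 2.74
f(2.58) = 336.33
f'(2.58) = 683.25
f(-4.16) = -3677.08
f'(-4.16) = 4498.16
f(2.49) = 279.07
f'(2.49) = 590.84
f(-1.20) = -2.16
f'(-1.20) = 23.15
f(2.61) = 357.32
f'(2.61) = 716.30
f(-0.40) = 1.53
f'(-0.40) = -2.26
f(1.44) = 10.95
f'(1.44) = 56.93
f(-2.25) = -152.03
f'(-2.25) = 362.13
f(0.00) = 0.54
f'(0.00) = -2.74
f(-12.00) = -767896.98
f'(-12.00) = 321065.18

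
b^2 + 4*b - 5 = (b - 1)*(b + 5)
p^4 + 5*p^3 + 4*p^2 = p^2*(p + 1)*(p + 4)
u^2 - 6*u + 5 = (u - 5)*(u - 1)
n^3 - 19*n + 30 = (n - 3)*(n - 2)*(n + 5)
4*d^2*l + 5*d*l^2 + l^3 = l*(d + l)*(4*d + l)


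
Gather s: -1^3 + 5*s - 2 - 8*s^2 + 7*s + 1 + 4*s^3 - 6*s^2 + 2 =4*s^3 - 14*s^2 + 12*s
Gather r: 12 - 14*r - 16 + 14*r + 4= 0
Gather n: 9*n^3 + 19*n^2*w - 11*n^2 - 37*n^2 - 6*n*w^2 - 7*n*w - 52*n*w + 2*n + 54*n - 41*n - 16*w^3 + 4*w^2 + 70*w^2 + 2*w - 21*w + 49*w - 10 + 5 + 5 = 9*n^3 + n^2*(19*w - 48) + n*(-6*w^2 - 59*w + 15) - 16*w^3 + 74*w^2 + 30*w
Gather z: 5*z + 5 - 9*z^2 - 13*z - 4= -9*z^2 - 8*z + 1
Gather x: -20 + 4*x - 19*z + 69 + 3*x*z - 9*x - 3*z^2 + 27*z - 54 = x*(3*z - 5) - 3*z^2 + 8*z - 5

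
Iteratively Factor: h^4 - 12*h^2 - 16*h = (h + 2)*(h^3 - 2*h^2 - 8*h) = (h + 2)^2*(h^2 - 4*h) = h*(h + 2)^2*(h - 4)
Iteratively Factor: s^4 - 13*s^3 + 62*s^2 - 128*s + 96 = (s - 4)*(s^3 - 9*s^2 + 26*s - 24) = (s - 4)*(s - 2)*(s^2 - 7*s + 12) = (s - 4)*(s - 3)*(s - 2)*(s - 4)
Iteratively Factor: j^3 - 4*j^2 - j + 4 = (j - 1)*(j^2 - 3*j - 4) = (j - 4)*(j - 1)*(j + 1)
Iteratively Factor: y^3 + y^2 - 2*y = (y - 1)*(y^2 + 2*y) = y*(y - 1)*(y + 2)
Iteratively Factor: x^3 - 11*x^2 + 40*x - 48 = (x - 4)*(x^2 - 7*x + 12) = (x - 4)*(x - 3)*(x - 4)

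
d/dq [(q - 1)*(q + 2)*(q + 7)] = 3*q^2 + 16*q + 5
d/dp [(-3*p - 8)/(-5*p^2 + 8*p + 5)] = (-15*p^2 - 80*p + 49)/(25*p^4 - 80*p^3 + 14*p^2 + 80*p + 25)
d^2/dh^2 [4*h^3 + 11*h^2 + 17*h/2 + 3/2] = 24*h + 22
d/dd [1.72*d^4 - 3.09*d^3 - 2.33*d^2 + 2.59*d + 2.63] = 6.88*d^3 - 9.27*d^2 - 4.66*d + 2.59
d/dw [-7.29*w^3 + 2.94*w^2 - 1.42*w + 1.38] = -21.87*w^2 + 5.88*w - 1.42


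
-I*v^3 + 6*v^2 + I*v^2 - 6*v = v*(v + 6*I)*(-I*v + I)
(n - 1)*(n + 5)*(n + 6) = n^3 + 10*n^2 + 19*n - 30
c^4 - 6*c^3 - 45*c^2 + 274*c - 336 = (c - 8)*(c - 3)*(c - 2)*(c + 7)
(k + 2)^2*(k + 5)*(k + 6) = k^4 + 15*k^3 + 78*k^2 + 164*k + 120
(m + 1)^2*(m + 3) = m^3 + 5*m^2 + 7*m + 3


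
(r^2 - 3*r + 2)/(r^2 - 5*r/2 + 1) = 2*(r - 1)/(2*r - 1)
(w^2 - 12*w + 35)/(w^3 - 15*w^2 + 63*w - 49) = (w - 5)/(w^2 - 8*w + 7)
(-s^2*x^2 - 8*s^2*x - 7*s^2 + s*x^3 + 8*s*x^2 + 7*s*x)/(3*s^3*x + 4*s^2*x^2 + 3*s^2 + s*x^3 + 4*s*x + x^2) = s*(-s*x^2 - 8*s*x - 7*s + x^3 + 8*x^2 + 7*x)/(3*s^3*x + 4*s^2*x^2 + 3*s^2 + s*x^3 + 4*s*x + x^2)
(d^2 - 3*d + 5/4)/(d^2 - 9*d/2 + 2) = (d - 5/2)/(d - 4)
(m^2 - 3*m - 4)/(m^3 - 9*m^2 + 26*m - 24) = (m + 1)/(m^2 - 5*m + 6)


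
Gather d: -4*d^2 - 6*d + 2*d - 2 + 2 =-4*d^2 - 4*d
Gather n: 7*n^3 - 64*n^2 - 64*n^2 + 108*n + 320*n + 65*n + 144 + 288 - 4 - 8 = 7*n^3 - 128*n^2 + 493*n + 420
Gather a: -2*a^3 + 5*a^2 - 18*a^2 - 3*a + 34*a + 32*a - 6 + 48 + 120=-2*a^3 - 13*a^2 + 63*a + 162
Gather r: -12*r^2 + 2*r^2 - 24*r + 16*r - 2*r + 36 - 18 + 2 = -10*r^2 - 10*r + 20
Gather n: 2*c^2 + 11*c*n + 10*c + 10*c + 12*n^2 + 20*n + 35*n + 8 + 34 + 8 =2*c^2 + 20*c + 12*n^2 + n*(11*c + 55) + 50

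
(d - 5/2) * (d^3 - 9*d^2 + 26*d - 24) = d^4 - 23*d^3/2 + 97*d^2/2 - 89*d + 60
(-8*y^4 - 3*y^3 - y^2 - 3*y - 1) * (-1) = 8*y^4 + 3*y^3 + y^2 + 3*y + 1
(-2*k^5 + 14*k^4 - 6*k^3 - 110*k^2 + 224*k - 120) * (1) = -2*k^5 + 14*k^4 - 6*k^3 - 110*k^2 + 224*k - 120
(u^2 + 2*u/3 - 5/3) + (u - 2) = u^2 + 5*u/3 - 11/3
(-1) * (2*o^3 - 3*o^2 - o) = -2*o^3 + 3*o^2 + o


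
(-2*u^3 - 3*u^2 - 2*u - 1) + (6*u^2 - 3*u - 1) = -2*u^3 + 3*u^2 - 5*u - 2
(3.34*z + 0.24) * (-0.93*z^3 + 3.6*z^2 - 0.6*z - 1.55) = -3.1062*z^4 + 11.8008*z^3 - 1.14*z^2 - 5.321*z - 0.372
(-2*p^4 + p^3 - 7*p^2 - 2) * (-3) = 6*p^4 - 3*p^3 + 21*p^2 + 6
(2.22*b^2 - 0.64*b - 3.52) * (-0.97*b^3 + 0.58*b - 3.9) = -2.1534*b^5 + 0.6208*b^4 + 4.702*b^3 - 9.0292*b^2 + 0.4544*b + 13.728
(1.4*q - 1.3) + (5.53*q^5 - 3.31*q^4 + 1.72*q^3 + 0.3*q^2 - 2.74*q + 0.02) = 5.53*q^5 - 3.31*q^4 + 1.72*q^3 + 0.3*q^2 - 1.34*q - 1.28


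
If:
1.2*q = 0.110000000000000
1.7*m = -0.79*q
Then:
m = -0.04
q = 0.09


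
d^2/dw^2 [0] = 0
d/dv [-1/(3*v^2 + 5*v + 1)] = (6*v + 5)/(3*v^2 + 5*v + 1)^2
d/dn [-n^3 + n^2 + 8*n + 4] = -3*n^2 + 2*n + 8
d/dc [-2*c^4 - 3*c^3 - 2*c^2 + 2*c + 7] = -8*c^3 - 9*c^2 - 4*c + 2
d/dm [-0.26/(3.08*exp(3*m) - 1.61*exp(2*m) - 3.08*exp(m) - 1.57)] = (2.4024*exp(2*m) - 0.8372*exp(m) - 0.8008)*exp(m)/(-3.08*exp(3*m) + 1.61*exp(2*m) + 3.08*exp(m) + 1.57)^2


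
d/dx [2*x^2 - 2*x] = 4*x - 2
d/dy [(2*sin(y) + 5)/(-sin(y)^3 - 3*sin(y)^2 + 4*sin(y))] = (4*sin(y)^3 + 21*sin(y)^2 + 30*sin(y) - 20)*cos(y)/((sin(y) - 1)^2*(sin(y) + 4)^2*sin(y)^2)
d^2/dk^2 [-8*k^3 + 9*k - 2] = -48*k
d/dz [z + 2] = 1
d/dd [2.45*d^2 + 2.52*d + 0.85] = 4.9*d + 2.52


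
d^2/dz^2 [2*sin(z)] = -2*sin(z)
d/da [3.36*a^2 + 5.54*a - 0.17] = 6.72*a + 5.54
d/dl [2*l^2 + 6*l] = 4*l + 6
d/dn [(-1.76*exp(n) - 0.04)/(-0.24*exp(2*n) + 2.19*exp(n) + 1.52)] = (-(0.48*exp(n) - 2.19)*(1.76*exp(n) + 0.04) + 0.4224*exp(2*n) - 3.8544*exp(n) - 2.6752)*exp(n)/(-0.24*exp(2*n) + 2.19*exp(n) + 1.52)^2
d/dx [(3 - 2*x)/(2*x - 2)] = -1/(2*(x - 1)^2)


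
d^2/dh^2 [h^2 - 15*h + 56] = 2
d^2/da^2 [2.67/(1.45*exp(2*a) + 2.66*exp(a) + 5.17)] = (2.67*(2.9*exp(a) + 2.66)*(5.8*exp(a) + 5.32)*exp(a) - (15.486*exp(a) + 7.1022)*(1.45*exp(2*a) + 2.66*exp(a) + 5.17))*exp(a)/(1.45*exp(2*a) + 2.66*exp(a) + 5.17)^3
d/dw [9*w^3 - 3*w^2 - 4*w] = 27*w^2 - 6*w - 4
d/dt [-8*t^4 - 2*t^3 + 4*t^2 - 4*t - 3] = -32*t^3 - 6*t^2 + 8*t - 4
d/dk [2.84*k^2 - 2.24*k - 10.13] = 5.68*k - 2.24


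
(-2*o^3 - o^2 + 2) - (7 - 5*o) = -2*o^3 - o^2 + 5*o - 5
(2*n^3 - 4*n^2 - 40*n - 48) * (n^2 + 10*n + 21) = 2*n^5 + 16*n^4 - 38*n^3 - 532*n^2 - 1320*n - 1008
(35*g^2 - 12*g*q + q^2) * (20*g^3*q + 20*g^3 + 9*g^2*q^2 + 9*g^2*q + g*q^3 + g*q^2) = 700*g^5*q + 700*g^5 + 75*g^4*q^2 + 75*g^4*q - 53*g^3*q^3 - 53*g^3*q^2 - 3*g^2*q^4 - 3*g^2*q^3 + g*q^5 + g*q^4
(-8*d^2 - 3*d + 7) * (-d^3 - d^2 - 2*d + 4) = 8*d^5 + 11*d^4 + 12*d^3 - 33*d^2 - 26*d + 28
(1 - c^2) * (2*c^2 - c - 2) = -2*c^4 + c^3 + 4*c^2 - c - 2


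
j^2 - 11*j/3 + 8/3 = (j - 8/3)*(j - 1)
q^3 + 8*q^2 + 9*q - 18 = (q - 1)*(q + 3)*(q + 6)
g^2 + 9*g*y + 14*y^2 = (g + 2*y)*(g + 7*y)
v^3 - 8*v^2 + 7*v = v*(v - 7)*(v - 1)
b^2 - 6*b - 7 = (b - 7)*(b + 1)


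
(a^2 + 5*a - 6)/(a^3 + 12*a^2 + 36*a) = (a - 1)/(a*(a + 6))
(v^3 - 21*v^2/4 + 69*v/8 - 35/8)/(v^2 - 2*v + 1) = (8*v^2 - 34*v + 35)/(8*(v - 1))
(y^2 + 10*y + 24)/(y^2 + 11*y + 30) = (y + 4)/(y + 5)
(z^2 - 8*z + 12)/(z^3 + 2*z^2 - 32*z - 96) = (z - 2)/(z^2 + 8*z + 16)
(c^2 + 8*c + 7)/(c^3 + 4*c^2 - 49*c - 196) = (c + 1)/(c^2 - 3*c - 28)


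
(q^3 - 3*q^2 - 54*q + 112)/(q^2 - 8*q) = q + 5 - 14/q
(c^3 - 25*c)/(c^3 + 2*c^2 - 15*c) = (c - 5)/(c - 3)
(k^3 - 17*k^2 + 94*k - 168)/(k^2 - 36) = (k^2 - 11*k + 28)/(k + 6)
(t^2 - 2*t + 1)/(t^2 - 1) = (t - 1)/(t + 1)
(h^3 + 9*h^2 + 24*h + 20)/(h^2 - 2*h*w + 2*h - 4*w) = (-h^2 - 7*h - 10)/(-h + 2*w)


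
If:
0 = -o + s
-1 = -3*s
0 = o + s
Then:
No Solution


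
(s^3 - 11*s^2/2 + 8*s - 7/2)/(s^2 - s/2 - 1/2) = (2*s^2 - 9*s + 7)/(2*s + 1)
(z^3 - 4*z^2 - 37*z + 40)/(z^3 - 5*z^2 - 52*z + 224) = (z^2 + 4*z - 5)/(z^2 + 3*z - 28)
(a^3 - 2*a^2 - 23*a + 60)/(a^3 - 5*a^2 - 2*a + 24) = (a + 5)/(a + 2)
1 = 1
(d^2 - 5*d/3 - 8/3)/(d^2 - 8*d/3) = (d + 1)/d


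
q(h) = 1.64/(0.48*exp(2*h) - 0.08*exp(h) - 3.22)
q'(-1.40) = -0.01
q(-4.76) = -0.51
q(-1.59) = -0.51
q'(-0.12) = -0.13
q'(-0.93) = -0.02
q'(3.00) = -0.02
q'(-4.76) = 0.00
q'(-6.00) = 0.00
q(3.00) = 0.01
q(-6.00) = -0.51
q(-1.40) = -0.51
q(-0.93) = -0.52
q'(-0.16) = -0.12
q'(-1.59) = -0.00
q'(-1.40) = -0.01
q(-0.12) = -0.56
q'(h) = 1.64*(-0.96*exp(2*h) + 0.08*exp(h))/(0.48*exp(2*h) - 0.08*exp(h) - 3.22)^2 = (0.1312 - 1.5744*exp(h))*exp(h)/(-0.48*exp(2*h) + 0.08*exp(h) + 3.22)^2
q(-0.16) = -0.56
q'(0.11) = -0.25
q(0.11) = -0.60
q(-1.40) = -0.51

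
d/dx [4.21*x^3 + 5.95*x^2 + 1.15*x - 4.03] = 12.63*x^2 + 11.9*x + 1.15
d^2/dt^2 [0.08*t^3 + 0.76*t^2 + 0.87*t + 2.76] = 0.48*t + 1.52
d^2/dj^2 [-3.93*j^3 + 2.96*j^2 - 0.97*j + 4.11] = 5.92 - 23.58*j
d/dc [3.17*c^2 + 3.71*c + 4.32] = 6.34*c + 3.71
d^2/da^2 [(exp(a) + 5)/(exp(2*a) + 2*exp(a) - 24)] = (exp(4*a) + 18*exp(3*a) + 174*exp(2*a) + 548*exp(a) + 816)*exp(a)/(exp(6*a) + 6*exp(5*a) - 60*exp(4*a) - 280*exp(3*a) + 1440*exp(2*a) + 3456*exp(a) - 13824)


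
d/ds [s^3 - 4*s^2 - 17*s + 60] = 3*s^2 - 8*s - 17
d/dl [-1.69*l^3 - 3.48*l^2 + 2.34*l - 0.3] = -5.07*l^2 - 6.96*l + 2.34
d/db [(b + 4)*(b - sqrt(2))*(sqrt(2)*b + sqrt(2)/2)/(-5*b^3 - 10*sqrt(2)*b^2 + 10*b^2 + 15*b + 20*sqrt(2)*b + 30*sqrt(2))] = (-12*b^4 + 13*sqrt(2)*b^4 - 4*b^3 + 20*sqrt(2)*b^3 - 33*sqrt(2)*b^2 + 160*b^2 - 80*sqrt(2)*b + 248*b - 76*sqrt(2) + 72)/(10*(b^6 - 4*b^5 + 4*sqrt(2)*b^5 - 16*sqrt(2)*b^4 + 6*b^4 - 20*b^3 - 8*sqrt(2)*b^3 - 7*b^2 + 48*sqrt(2)*b^2 + 36*sqrt(2)*b + 96*b + 72))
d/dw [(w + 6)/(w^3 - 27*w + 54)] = -2/(w^3 - 9*w^2 + 27*w - 27)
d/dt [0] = 0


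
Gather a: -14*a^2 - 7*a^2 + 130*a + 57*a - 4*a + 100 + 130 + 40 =-21*a^2 + 183*a + 270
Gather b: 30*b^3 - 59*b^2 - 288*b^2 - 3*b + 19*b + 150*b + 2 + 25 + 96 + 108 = 30*b^3 - 347*b^2 + 166*b + 231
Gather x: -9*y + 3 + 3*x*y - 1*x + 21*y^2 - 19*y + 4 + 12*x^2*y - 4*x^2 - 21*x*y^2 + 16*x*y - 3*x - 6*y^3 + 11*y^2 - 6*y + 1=x^2*(12*y - 4) + x*(-21*y^2 + 19*y - 4) - 6*y^3 + 32*y^2 - 34*y + 8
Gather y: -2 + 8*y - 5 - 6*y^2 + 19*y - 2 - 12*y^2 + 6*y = -18*y^2 + 33*y - 9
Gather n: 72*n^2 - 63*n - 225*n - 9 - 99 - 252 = 72*n^2 - 288*n - 360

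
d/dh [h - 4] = 1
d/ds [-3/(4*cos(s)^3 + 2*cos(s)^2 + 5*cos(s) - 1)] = 3*(12*sin(s)^2 - 4*cos(s) - 17)*sin(s)/(8*cos(s) + cos(2*s) + cos(3*s))^2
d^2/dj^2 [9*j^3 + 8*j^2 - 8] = 54*j + 16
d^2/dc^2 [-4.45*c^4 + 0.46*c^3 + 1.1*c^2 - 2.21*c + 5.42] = -53.4*c^2 + 2.76*c + 2.2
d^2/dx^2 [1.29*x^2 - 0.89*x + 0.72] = 2.58000000000000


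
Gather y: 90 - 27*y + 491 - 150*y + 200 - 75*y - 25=756 - 252*y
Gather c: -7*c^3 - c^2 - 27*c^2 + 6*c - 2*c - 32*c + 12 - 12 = -7*c^3 - 28*c^2 - 28*c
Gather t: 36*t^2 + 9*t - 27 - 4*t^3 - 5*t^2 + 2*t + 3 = -4*t^3 + 31*t^2 + 11*t - 24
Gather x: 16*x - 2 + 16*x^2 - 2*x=16*x^2 + 14*x - 2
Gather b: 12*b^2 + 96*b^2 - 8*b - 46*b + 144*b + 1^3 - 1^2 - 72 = 108*b^2 + 90*b - 72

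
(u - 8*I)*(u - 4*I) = u^2 - 12*I*u - 32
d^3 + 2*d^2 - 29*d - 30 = (d - 5)*(d + 1)*(d + 6)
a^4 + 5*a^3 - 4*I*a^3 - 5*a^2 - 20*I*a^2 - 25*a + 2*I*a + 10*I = (a + 5)*(a - 2*I)*(a - I)^2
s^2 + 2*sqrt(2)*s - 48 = (s - 4*sqrt(2))*(s + 6*sqrt(2))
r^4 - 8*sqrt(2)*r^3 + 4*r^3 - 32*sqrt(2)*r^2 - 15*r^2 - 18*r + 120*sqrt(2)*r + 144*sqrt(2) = (r - 3)*(r + 1)*(r + 6)*(r - 8*sqrt(2))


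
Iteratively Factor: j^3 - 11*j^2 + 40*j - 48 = (j - 3)*(j^2 - 8*j + 16) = (j - 4)*(j - 3)*(j - 4)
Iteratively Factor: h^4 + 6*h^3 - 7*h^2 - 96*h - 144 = (h + 4)*(h^3 + 2*h^2 - 15*h - 36) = (h + 3)*(h + 4)*(h^2 - h - 12) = (h - 4)*(h + 3)*(h + 4)*(h + 3)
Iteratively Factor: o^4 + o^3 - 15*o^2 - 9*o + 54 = (o - 3)*(o^3 + 4*o^2 - 3*o - 18) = (o - 3)*(o - 2)*(o^2 + 6*o + 9) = (o - 3)*(o - 2)*(o + 3)*(o + 3)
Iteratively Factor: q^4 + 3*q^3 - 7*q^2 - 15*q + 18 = (q - 2)*(q^3 + 5*q^2 + 3*q - 9) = (q - 2)*(q - 1)*(q^2 + 6*q + 9) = (q - 2)*(q - 1)*(q + 3)*(q + 3)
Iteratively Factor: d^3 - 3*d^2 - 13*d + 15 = (d - 5)*(d^2 + 2*d - 3) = (d - 5)*(d + 3)*(d - 1)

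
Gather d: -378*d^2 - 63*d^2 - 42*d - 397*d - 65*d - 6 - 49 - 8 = -441*d^2 - 504*d - 63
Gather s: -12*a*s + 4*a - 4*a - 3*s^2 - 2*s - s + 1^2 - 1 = -3*s^2 + s*(-12*a - 3)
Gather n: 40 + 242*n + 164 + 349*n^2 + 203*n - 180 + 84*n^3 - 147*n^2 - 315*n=84*n^3 + 202*n^2 + 130*n + 24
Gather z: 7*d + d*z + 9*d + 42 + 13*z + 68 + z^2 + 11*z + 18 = 16*d + z^2 + z*(d + 24) + 128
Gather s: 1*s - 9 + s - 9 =2*s - 18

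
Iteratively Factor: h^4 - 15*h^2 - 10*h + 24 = (h + 2)*(h^3 - 2*h^2 - 11*h + 12) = (h - 4)*(h + 2)*(h^2 + 2*h - 3) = (h - 4)*(h - 1)*(h + 2)*(h + 3)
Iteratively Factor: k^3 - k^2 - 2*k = (k)*(k^2 - k - 2) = k*(k - 2)*(k + 1)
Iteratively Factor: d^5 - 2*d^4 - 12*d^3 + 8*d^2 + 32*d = (d + 2)*(d^4 - 4*d^3 - 4*d^2 + 16*d) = (d - 2)*(d + 2)*(d^3 - 2*d^2 - 8*d) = (d - 4)*(d - 2)*(d + 2)*(d^2 + 2*d) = (d - 4)*(d - 2)*(d + 2)^2*(d)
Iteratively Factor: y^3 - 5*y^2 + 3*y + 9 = (y - 3)*(y^2 - 2*y - 3) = (y - 3)*(y + 1)*(y - 3)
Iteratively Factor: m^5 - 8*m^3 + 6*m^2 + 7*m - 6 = (m - 1)*(m^4 + m^3 - 7*m^2 - m + 6) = (m - 2)*(m - 1)*(m^3 + 3*m^2 - m - 3) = (m - 2)*(m - 1)*(m + 1)*(m^2 + 2*m - 3) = (m - 2)*(m - 1)*(m + 1)*(m + 3)*(m - 1)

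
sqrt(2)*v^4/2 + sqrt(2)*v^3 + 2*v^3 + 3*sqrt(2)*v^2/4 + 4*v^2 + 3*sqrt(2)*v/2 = v*(v + 2)*(v + 3*sqrt(2)/2)*(sqrt(2)*v/2 + 1/2)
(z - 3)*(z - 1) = z^2 - 4*z + 3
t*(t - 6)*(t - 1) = t^3 - 7*t^2 + 6*t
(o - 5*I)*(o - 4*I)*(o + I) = o^3 - 8*I*o^2 - 11*o - 20*I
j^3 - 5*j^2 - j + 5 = (j - 5)*(j - 1)*(j + 1)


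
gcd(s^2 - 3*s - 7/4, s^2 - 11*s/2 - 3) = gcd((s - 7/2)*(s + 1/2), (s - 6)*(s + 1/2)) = s + 1/2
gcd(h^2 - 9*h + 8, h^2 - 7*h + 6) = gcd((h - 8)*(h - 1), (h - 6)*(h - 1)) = h - 1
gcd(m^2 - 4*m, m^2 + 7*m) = m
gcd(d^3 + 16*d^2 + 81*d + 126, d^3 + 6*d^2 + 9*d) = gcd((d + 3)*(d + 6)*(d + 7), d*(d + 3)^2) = d + 3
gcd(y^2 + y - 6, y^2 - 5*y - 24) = y + 3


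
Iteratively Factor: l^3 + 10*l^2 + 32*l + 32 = (l + 4)*(l^2 + 6*l + 8) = (l + 2)*(l + 4)*(l + 4)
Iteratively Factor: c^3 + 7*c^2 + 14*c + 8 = (c + 4)*(c^2 + 3*c + 2) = (c + 2)*(c + 4)*(c + 1)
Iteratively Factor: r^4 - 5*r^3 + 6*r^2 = (r)*(r^3 - 5*r^2 + 6*r) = r^2*(r^2 - 5*r + 6) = r^2*(r - 2)*(r - 3)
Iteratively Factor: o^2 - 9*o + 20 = (o - 4)*(o - 5)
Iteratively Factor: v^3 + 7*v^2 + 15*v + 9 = (v + 3)*(v^2 + 4*v + 3) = (v + 3)^2*(v + 1)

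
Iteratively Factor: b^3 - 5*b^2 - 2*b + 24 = (b - 4)*(b^2 - b - 6) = (b - 4)*(b - 3)*(b + 2)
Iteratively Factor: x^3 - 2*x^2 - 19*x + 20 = (x - 5)*(x^2 + 3*x - 4) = (x - 5)*(x - 1)*(x + 4)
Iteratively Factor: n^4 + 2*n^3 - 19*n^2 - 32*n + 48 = (n - 4)*(n^3 + 6*n^2 + 5*n - 12) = (n - 4)*(n - 1)*(n^2 + 7*n + 12) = (n - 4)*(n - 1)*(n + 4)*(n + 3)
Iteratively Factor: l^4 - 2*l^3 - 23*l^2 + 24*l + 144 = (l - 4)*(l^3 + 2*l^2 - 15*l - 36) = (l - 4)^2*(l^2 + 6*l + 9) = (l - 4)^2*(l + 3)*(l + 3)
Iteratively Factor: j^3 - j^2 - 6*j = (j - 3)*(j^2 + 2*j) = j*(j - 3)*(j + 2)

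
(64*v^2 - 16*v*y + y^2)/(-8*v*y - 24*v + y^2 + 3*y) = (-8*v + y)/(y + 3)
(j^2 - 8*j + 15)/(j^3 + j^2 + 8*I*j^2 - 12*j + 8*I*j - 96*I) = (j - 5)/(j^2 + j*(4 + 8*I) + 32*I)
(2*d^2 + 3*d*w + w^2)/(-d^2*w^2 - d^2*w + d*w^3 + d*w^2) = (2*d^2 + 3*d*w + w^2)/(d*w*(-d*w - d + w^2 + w))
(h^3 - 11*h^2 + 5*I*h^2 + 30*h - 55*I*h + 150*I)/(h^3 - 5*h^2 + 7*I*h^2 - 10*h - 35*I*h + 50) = (h - 6)/(h + 2*I)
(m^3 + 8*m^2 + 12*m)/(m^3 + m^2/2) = 2*(m^2 + 8*m + 12)/(m*(2*m + 1))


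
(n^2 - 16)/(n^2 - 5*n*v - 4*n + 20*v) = (-n - 4)/(-n + 5*v)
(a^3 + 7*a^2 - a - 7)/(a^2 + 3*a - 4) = (a^2 + 8*a + 7)/(a + 4)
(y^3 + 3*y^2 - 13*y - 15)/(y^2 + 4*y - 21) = (y^2 + 6*y + 5)/(y + 7)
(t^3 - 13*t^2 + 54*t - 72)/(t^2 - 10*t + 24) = t - 3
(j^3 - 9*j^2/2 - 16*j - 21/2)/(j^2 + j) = j - 11/2 - 21/(2*j)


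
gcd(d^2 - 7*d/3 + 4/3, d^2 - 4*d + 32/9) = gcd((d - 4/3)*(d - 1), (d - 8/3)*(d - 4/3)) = d - 4/3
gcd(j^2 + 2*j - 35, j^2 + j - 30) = j - 5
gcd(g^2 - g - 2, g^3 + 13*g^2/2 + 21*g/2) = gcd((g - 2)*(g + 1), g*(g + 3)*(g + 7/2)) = 1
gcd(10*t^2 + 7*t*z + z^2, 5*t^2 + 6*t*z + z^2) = 5*t + z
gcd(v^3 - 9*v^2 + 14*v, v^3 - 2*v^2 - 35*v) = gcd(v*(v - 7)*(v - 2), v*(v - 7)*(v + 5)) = v^2 - 7*v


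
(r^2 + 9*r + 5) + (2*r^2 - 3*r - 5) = 3*r^2 + 6*r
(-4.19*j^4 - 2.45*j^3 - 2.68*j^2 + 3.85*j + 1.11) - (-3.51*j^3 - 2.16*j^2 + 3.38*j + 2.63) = -4.19*j^4 + 1.06*j^3 - 0.52*j^2 + 0.47*j - 1.52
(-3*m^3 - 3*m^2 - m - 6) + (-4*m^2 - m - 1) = -3*m^3 - 7*m^2 - 2*m - 7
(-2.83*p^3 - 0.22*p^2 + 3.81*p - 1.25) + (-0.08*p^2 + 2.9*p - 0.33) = -2.83*p^3 - 0.3*p^2 + 6.71*p - 1.58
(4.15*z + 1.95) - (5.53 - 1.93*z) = 6.08*z - 3.58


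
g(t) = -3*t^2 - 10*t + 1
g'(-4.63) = 17.78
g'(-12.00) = 62.00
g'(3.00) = -28.00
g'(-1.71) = 0.26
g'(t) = -6*t - 10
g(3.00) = -56.00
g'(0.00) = -10.00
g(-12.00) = -311.00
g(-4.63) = -17.01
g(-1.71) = 9.33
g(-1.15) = 8.53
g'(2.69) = -26.14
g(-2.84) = 5.20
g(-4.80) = -20.12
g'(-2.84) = 7.04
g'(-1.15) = -3.10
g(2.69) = -47.61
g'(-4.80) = 18.80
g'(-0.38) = -7.72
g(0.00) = 1.00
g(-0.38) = 4.37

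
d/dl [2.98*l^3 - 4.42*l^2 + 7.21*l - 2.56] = 8.94*l^2 - 8.84*l + 7.21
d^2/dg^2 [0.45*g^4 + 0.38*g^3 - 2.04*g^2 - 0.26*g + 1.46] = 5.4*g^2 + 2.28*g - 4.08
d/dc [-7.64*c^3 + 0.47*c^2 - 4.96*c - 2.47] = -22.92*c^2 + 0.94*c - 4.96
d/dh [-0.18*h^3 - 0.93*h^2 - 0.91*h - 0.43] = -0.54*h^2 - 1.86*h - 0.91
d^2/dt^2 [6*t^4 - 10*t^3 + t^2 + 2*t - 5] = 72*t^2 - 60*t + 2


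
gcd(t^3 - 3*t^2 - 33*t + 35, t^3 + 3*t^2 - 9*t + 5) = t^2 + 4*t - 5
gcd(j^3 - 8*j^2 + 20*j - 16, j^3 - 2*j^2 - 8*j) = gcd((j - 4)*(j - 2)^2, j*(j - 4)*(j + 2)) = j - 4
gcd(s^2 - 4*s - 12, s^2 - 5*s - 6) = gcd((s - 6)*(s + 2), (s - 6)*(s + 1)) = s - 6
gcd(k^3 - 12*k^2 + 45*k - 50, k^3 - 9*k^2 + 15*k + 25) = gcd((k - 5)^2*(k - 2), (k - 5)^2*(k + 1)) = k^2 - 10*k + 25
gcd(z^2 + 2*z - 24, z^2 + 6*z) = z + 6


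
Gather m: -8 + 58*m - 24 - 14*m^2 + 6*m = -14*m^2 + 64*m - 32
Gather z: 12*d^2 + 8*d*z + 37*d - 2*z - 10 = 12*d^2 + 37*d + z*(8*d - 2) - 10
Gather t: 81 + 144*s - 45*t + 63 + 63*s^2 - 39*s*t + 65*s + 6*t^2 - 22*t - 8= 63*s^2 + 209*s + 6*t^2 + t*(-39*s - 67) + 136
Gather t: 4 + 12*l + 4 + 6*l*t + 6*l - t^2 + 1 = 6*l*t + 18*l - t^2 + 9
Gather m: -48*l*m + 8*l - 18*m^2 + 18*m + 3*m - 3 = 8*l - 18*m^2 + m*(21 - 48*l) - 3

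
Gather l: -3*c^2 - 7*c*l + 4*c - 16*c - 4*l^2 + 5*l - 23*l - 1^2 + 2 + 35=-3*c^2 - 12*c - 4*l^2 + l*(-7*c - 18) + 36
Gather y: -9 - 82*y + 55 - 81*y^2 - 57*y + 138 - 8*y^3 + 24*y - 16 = -8*y^3 - 81*y^2 - 115*y + 168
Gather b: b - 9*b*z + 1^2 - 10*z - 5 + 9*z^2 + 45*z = b*(1 - 9*z) + 9*z^2 + 35*z - 4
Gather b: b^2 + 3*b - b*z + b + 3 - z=b^2 + b*(4 - z) - z + 3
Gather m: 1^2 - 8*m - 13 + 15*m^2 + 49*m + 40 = 15*m^2 + 41*m + 28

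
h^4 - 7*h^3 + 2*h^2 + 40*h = h*(h - 5)*(h - 4)*(h + 2)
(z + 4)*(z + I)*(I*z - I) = I*z^3 - z^2 + 3*I*z^2 - 3*z - 4*I*z + 4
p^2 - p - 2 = (p - 2)*(p + 1)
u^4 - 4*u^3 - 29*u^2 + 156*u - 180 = (u - 5)*(u - 3)*(u - 2)*(u + 6)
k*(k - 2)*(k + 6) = k^3 + 4*k^2 - 12*k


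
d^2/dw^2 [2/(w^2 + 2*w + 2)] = 4*(-w^2 - 2*w + 4*(w + 1)^2 - 2)/(w^2 + 2*w + 2)^3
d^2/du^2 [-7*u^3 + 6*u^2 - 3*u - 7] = 12 - 42*u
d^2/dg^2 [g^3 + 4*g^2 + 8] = 6*g + 8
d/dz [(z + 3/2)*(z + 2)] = 2*z + 7/2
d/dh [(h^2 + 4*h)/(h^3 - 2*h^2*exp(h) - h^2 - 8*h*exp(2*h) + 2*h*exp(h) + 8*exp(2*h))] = (h*(h + 4)*(2*h^2*exp(h) - 3*h^2 + 16*h*exp(2*h) + 2*h*exp(h) + 2*h - 8*exp(2*h) - 2*exp(h)) + 2*(h + 2)*(h^3 - 2*h^2*exp(h) - h^2 - 8*h*exp(2*h) + 2*h*exp(h) + 8*exp(2*h)))/(h^3 - 2*h^2*exp(h) - h^2 - 8*h*exp(2*h) + 2*h*exp(h) + 8*exp(2*h))^2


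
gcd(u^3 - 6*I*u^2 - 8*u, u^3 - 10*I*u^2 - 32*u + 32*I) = u^2 - 6*I*u - 8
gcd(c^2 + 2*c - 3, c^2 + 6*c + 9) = c + 3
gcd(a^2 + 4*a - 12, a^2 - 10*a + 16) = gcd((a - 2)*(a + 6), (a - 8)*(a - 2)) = a - 2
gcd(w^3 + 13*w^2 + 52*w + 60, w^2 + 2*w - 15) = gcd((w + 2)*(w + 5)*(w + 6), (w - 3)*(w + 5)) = w + 5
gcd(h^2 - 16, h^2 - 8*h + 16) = h - 4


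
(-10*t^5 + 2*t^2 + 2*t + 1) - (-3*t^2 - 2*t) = -10*t^5 + 5*t^2 + 4*t + 1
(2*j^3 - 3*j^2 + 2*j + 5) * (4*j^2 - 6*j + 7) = 8*j^5 - 24*j^4 + 40*j^3 - 13*j^2 - 16*j + 35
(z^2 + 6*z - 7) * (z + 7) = z^3 + 13*z^2 + 35*z - 49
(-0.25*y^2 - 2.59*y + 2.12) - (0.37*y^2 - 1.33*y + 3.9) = -0.62*y^2 - 1.26*y - 1.78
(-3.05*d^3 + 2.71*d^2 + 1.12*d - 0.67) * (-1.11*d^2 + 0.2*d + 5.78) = 3.3855*d^5 - 3.6181*d^4 - 18.3302*d^3 + 16.6315*d^2 + 6.3396*d - 3.8726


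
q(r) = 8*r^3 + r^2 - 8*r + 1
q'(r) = 24*r^2 + 2*r - 8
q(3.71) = 393.60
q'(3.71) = 329.76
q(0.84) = -0.27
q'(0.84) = 10.61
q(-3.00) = -182.00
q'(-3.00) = 202.00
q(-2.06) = -48.21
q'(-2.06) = 89.73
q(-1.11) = 0.17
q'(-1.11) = 19.35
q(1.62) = 24.68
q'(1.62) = 58.23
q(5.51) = 1325.55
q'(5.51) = 731.66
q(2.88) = 177.36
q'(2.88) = 196.83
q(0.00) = 1.00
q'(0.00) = -8.00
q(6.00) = 1717.00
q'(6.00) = 868.00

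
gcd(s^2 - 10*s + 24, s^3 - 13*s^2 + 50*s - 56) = s - 4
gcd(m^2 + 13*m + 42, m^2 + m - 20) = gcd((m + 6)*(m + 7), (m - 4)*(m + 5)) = 1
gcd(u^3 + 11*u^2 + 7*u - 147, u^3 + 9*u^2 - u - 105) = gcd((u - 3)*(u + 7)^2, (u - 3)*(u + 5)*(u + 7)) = u^2 + 4*u - 21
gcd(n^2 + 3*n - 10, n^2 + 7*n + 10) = n + 5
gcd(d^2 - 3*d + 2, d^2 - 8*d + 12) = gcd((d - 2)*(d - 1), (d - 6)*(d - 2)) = d - 2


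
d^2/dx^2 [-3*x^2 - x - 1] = -6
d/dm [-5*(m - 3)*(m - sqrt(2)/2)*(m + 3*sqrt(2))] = -15*m^2 - 25*sqrt(2)*m + 30*m + 15 + 75*sqrt(2)/2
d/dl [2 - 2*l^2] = -4*l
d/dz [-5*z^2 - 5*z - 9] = -10*z - 5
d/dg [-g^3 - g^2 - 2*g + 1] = -3*g^2 - 2*g - 2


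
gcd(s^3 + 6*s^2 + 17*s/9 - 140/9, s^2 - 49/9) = s + 7/3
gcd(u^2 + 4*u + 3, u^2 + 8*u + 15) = u + 3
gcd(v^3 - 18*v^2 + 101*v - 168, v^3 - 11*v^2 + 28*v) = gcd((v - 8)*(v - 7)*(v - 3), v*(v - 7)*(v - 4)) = v - 7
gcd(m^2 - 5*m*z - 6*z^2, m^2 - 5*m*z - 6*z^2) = -m^2 + 5*m*z + 6*z^2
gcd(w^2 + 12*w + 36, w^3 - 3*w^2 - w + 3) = 1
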